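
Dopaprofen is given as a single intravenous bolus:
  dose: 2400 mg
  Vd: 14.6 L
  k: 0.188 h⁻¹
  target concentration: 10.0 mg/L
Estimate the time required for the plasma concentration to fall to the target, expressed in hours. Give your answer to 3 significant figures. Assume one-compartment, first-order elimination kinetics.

C₀ = Dose / Vd = 2400 / 14.6 = 164.4 mg/L
t = ln(C₀ / C) / k = ln(164.4 / 10.0) / 0.1880
  = ln(16.44) / 0.1880 = 2.800 / 0.1880 = 14.89 h

14.9 h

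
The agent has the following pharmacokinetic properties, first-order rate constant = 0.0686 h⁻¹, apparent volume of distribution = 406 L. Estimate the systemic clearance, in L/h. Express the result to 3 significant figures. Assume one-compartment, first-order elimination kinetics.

27.9 L/h

CL = k × Vd = 0.0686 × 406 = 27.85 L/h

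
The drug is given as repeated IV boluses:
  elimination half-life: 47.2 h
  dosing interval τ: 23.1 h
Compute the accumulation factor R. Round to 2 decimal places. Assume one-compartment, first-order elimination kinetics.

k = ln2 / t½ = 0.693147 / 47.2 = 0.01469 h⁻¹
e^(−kτ) = e^(−0.01469 × 23.1) = 0.7122
Accumulation ratio R = 1 / (1 − e^(−kτ)) = 1 / (1 − 0.7122) = 3.475

3.48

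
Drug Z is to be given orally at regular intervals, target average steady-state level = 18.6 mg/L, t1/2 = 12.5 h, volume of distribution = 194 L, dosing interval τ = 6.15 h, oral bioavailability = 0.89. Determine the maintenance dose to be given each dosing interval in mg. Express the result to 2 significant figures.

1400 mg

k = ln2 / t½ = 0.693147 / 12.5 = 0.05545 h⁻¹
CL = k × Vd = 0.05545 × 194 = 10.76 L/h
At steady state, F × (Dose/τ) = Css × CL.
Dose = Css × CL × τ / F = 18.6 × 10.76 × 6.15 / 0.89 = 1383 mg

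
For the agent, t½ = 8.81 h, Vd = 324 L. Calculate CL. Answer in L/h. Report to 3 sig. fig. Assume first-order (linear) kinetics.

25.5 L/h

k = ln2 / t½ = 0.693147 / 8.81 = 0.07868 h⁻¹
CL = k × Vd = 0.07868 × 324 = 25.49 L/h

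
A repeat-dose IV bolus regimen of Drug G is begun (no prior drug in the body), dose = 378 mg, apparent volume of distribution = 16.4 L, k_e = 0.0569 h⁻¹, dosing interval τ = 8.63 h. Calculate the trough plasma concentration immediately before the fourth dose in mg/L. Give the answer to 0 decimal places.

28 mg/L

C₀ per dose = Dose / Vd = 378 / 16.4 = 23.05 mg/L
Fraction remaining after one interval: r = e^(−kτ) = e^(−0.05690 × 8.63) = 0.6120
Before dose 4, 3 doses have been given (aged 1τ, 2τ, 3τ).
C_trough = C₀ × (r + r² + … + r^3) = C₀ × r(1−r^3)/(1−r)
        = 23.05 × 0.6120 × (1 − 0.2292) / (1 − 0.6120) = 28.02 mg/L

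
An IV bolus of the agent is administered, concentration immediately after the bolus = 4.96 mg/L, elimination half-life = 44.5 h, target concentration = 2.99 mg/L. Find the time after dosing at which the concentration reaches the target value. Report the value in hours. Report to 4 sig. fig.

32.49 h

k = ln2 / t½ = 0.693147 / 44.5 = 0.01558 h⁻¹
t = ln(C₀ / C) / k = ln(4.960 / 2.99) / 0.01558
  = ln(1.659) / 0.01558 = 0.5062 / 0.01558 = 32.49 h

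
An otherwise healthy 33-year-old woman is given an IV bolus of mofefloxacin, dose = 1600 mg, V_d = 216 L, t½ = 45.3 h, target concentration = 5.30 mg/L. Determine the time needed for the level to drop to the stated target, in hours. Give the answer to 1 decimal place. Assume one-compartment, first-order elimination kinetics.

21.9 h

C₀ = Dose / Vd = 1600 / 216 = 7.407 mg/L
k = ln2 / t½ = 0.693147 / 45.3 = 0.01530 h⁻¹
t = ln(C₀ / C) / k = ln(7.407 / 5.30) / 0.01530
  = ln(1.398) / 0.01530 = 0.3350 / 0.01530 = 21.90 h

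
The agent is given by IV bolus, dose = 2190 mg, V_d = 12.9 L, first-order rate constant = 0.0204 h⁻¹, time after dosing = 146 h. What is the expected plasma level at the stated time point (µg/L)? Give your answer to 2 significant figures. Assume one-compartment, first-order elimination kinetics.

C₀ = Dose / Vd = 2190 / 12.9 = 169.8 mg/L
C = C₀ · e^(−k·t) = 169.8 × e^(−0.02040 × 146)
  = 169.8 × 0.05087 = 8.638 mg/L
Convert: 8.638 mg/L × 1000 = 8638 µg/L

8600 µg/L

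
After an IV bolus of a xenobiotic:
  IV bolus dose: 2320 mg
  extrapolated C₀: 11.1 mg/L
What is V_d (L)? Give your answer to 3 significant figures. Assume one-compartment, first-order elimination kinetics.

Vd = Dose / C₀ = 2320 / 11.1 = 209.0 L

209 L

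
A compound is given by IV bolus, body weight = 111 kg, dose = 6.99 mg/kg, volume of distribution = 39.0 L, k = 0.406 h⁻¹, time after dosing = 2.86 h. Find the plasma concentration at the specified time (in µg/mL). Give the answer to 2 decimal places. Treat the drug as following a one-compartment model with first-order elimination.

6.23 µg/mL

Total dose = 6.99 × 111 = 775.9 mg
C₀ = Dose / Vd = 775.9 / 39.0 = 19.89 mg/L
C = C₀ · e^(−k·t) = 19.89 × e^(−0.4060 × 2.86)
  = 19.89 × 0.3131 = 6.228 mg/L
(6.228 mg/L = 6.228 µg/mL)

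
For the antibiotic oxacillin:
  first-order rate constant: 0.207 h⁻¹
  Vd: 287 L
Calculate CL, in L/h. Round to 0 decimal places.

59 L/h

CL = k × Vd = 0.207 × 287 = 59.41 L/h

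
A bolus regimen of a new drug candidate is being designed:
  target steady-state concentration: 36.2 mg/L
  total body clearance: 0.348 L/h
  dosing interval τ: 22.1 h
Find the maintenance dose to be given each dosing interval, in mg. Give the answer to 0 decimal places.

At steady state, Dose/τ = Css × CL.
Dose = Css × CL × τ = 36.2 × 0.3480 × 22.1 = 278.4 mg

278 mg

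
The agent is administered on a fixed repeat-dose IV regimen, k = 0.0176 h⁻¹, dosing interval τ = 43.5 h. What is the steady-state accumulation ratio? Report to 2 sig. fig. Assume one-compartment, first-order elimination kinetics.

e^(−kτ) = e^(−0.01760 × 43.5) = 0.4651
Accumulation ratio R = 1 / (1 − e^(−kτ)) = 1 / (1 − 0.4651) = 1.870

1.9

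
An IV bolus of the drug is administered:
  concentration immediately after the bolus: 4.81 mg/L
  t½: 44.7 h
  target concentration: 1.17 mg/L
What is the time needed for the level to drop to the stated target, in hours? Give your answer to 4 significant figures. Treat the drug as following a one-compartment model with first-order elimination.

91.17 h

k = ln2 / t½ = 0.693147 / 44.7 = 0.01551 h⁻¹
t = ln(C₀ / C) / k = ln(4.810 / 1.17) / 0.01551
  = ln(4.111) / 0.01551 = 1.414 / 0.01551 = 91.17 h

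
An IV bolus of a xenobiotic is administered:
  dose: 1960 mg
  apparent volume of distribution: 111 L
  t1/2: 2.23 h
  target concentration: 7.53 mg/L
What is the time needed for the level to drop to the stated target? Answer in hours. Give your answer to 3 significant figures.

2.74 h

C₀ = Dose / Vd = 1960 / 111 = 17.66 mg/L
k = ln2 / t½ = 0.693147 / 2.23 = 0.3108 h⁻¹
t = ln(C₀ / C) / k = ln(17.66 / 7.53) / 0.3108
  = ln(2.345) / 0.3108 = 0.8523 / 0.3108 = 2.742 h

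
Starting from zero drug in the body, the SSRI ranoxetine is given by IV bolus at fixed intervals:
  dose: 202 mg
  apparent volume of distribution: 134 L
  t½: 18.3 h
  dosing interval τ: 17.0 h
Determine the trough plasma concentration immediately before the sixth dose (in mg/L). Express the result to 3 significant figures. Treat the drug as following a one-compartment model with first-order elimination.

1.60 mg/L

C₀ per dose = Dose / Vd = 202 / 134 = 1.507 mg/L
k = ln2 / t½ = 0.693147 / 18.3 = 0.03788 h⁻¹
Fraction remaining after one interval: r = e^(−kτ) = e^(−0.03788 × 17.0) = 0.5252
Before dose 6, 5 doses have been given (aged 1τ, 2τ, 3τ, 4τ, 5τ).
C_trough = C₀ × (r + r² + … + r^5) = C₀ × r(1−r^5)/(1−r)
        = 1.507 × 0.5252 × (1 − 0.03996) / (1 − 0.5252) = 1.600 mg/L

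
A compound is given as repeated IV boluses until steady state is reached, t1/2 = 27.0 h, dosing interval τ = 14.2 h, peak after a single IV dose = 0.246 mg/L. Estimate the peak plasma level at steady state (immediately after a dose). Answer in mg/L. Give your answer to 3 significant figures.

k = ln2 / t½ = 0.693147 / 27.0 = 0.02567 h⁻¹
e^(−kτ) = e^(−0.02567 × 14.2) = 0.6945
Accumulation ratio R = 1 / (1 − e^(−kτ)) = 1 / (1 − 0.6945) = 3.273
Steady-state peak = C₀ × R = 0.246 × 3.273 = 0.8052 mg/L

0.805 mg/L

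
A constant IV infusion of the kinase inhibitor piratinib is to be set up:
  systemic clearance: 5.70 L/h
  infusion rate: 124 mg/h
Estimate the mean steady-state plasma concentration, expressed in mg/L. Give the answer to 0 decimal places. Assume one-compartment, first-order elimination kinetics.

22 mg/L

At steady state Css = R₀ / CL = 124 / 5.700 = 21.75 mg/L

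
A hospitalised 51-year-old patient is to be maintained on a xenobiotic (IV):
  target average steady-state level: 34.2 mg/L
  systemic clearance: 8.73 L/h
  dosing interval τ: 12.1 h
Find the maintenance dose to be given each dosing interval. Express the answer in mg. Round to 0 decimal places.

At steady state, Dose/τ = Css × CL.
Dose = Css × CL × τ = 34.2 × 8.730 × 12.1 = 3613 mg

3613 mg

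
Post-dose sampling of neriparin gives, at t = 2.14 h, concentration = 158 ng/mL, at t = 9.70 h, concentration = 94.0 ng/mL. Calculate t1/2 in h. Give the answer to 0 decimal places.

10 h

k = ln(C₁/C₂) / (t₂ − t₁) = ln(158/94.0) / (9.70 − 2.14)
  = 0.5193 / 7.560 = 0.06869 h⁻¹
t½ = ln2 / k = 0.693147 / 0.06869 = 10.09 h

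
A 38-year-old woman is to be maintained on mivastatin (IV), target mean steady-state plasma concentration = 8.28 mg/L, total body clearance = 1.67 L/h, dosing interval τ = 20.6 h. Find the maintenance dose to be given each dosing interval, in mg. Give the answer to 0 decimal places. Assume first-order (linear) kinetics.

At steady state, Dose/τ = Css × CL.
Dose = Css × CL × τ = 8.28 × 1.670 × 20.6 = 284.8 mg

285 mg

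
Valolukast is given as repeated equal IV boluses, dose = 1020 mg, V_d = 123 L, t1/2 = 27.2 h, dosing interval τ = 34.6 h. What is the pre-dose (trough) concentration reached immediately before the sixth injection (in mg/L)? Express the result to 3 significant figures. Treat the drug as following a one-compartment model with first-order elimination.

5.79 mg/L

C₀ per dose = Dose / Vd = 1020 / 123 = 8.293 mg/L
k = ln2 / t½ = 0.693147 / 27.2 = 0.02548 h⁻¹
Fraction remaining after one interval: r = e^(−kτ) = e^(−0.02548 × 34.6) = 0.4141
Before dose 6, 5 doses have been given (aged 1τ, 2τ, 3τ, 4τ, 5τ).
C_trough = C₀ × (r + r² + … + r^5) = C₀ × r(1−r^5)/(1−r)
        = 8.293 × 0.4141 × (1 − 0.01218) / (1 − 0.4141) = 5.790 mg/L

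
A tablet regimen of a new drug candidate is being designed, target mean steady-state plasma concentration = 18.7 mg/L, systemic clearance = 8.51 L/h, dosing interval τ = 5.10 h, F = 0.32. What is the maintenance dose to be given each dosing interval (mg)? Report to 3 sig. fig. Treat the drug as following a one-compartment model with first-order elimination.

At steady state, F × (Dose/τ) = Css × CL.
Dose = Css × CL × τ / F = 18.7 × 8.510 × 5.10 / 0.32 = 2536 mg

2540 mg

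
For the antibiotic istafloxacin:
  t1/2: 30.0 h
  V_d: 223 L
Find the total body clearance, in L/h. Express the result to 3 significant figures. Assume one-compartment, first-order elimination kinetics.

5.15 L/h

k = ln2 / t½ = 0.693147 / 30.0 = 0.02310 h⁻¹
CL = k × Vd = 0.02310 × 223 = 5.151 L/h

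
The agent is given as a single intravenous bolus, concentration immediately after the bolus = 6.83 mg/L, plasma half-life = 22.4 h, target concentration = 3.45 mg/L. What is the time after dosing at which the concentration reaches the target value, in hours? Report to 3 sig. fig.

22.1 h

k = ln2 / t½ = 0.693147 / 22.4 = 0.03094 h⁻¹
t = ln(C₀ / C) / k = ln(6.830 / 3.45) / 0.03094
  = ln(1.980) / 0.03094 = 0.6831 / 0.03094 = 22.08 h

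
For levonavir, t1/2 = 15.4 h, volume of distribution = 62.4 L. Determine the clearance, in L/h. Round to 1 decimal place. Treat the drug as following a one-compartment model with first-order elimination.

k = ln2 / t½ = 0.693147 / 15.4 = 0.04501 h⁻¹
CL = k × Vd = 0.04501 × 62.4 = 2.809 L/h

2.8 L/h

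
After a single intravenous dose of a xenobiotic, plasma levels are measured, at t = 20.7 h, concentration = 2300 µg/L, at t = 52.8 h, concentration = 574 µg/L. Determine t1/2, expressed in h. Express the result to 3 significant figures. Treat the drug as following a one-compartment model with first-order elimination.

k = ln(C₁/C₂) / (t₂ − t₁) = ln(2300/574) / (52.8 − 20.7)
  = 1.388 / 32.10 = 0.04324 h⁻¹
t½ = ln2 / k = 0.693147 / 0.04324 = 16.03 h

16.0 h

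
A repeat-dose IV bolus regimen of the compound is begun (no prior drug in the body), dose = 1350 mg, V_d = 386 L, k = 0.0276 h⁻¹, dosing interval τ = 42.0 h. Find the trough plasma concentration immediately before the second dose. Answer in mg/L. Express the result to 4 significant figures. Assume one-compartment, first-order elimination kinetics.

C₀ per dose = Dose / Vd = 1350 / 386 = 3.497 mg/L
Fraction remaining after one interval: r = e^(−kτ) = e^(−0.02760 × 42.0) = 0.3137
Before dose 2, 1 dose has been given (aged 1τ).
C_trough = C₀ × r = 3.497 × 0.3137 = 1.097 mg/L

1.097 mg/L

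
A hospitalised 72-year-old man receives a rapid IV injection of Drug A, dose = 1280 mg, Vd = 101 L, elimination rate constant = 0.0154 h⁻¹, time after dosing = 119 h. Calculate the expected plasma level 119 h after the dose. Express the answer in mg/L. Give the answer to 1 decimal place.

C₀ = Dose / Vd = 1280 / 101 = 12.67 mg/L
C = C₀ · e^(−k·t) = 12.67 × e^(−0.01540 × 119)
  = 12.67 × 0.1600 = 2.027 mg/L

2.0 mg/L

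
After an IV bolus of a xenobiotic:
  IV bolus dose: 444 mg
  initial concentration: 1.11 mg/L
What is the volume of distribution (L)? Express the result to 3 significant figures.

400 L

Vd = Dose / C₀ = 444.0 / 1.11 = 400.0 L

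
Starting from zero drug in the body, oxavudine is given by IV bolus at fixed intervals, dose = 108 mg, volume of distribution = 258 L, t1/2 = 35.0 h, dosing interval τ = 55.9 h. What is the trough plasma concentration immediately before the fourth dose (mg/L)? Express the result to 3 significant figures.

C₀ per dose = Dose / Vd = 108 / 258 = 0.4186 mg/L
k = ln2 / t½ = 0.693147 / 35.0 = 0.01980 h⁻¹
Fraction remaining after one interval: r = e^(−kτ) = e^(−0.01980 × 55.9) = 0.3306
Before dose 4, 3 doses have been given (aged 1τ, 2τ, 3τ).
C_trough = C₀ × (r + r² + … + r^3) = C₀ × r(1−r^3)/(1−r)
        = 0.4186 × 0.3306 × (1 − 0.03613) / (1 − 0.3306) = 0.1993 mg/L

0.199 mg/L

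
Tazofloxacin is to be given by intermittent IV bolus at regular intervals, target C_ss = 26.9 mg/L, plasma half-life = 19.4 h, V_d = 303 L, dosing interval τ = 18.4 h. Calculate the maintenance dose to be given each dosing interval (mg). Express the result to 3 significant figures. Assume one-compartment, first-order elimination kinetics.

k = ln2 / t½ = 0.693147 / 19.4 = 0.03573 h⁻¹
CL = k × Vd = 0.03573 × 303 = 10.83 L/h
At steady state, Dose/τ = Css × CL.
Dose = Css × CL × τ = 26.9 × 10.83 × 18.4 = 5360 mg

5360 mg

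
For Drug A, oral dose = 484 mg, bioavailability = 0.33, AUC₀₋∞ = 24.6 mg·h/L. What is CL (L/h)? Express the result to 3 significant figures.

CL = F·Dose / AUC = 0.33 × 484 / 24.6 = 6.493 L/h

6.49 L/h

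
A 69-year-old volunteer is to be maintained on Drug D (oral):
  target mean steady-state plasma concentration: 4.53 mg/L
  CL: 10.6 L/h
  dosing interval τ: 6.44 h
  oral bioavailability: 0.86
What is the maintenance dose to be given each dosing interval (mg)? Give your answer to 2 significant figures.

At steady state, F × (Dose/τ) = Css × CL.
Dose = Css × CL × τ / F = 4.53 × 10.60 × 6.44 / 0.86 = 359.6 mg

360 mg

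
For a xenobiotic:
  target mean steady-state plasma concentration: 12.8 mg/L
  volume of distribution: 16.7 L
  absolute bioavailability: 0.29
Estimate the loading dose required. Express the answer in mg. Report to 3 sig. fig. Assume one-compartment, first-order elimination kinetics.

LD = Css × Vd / F = 12.8 × 16.7 / 0.29 = 737.1 mg

737 mg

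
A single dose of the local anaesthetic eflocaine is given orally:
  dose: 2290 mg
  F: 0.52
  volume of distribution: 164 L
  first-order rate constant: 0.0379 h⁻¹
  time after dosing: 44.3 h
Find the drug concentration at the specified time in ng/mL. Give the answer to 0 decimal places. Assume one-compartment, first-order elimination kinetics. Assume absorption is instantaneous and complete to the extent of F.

Amount reaching circulation = F × Dose = 0.52 × 2290 = 1191 mg
C₀ = F·Dose / Vd = 1191 / 164 = 7.262 mg/L
C = C₀ · e^(−k·t) = 7.262 × e^(−0.03790 × 44.3)
  = 7.262 × 0.1866 = 1.355 mg/L
Convert: 1.355 mg/L × 1000 = 1355 ng/mL

1355 ng/mL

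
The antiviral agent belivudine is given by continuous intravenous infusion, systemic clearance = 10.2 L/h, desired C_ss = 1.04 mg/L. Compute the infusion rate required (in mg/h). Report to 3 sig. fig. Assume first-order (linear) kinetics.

10.6 mg/h

At steady state, infusion rate R₀ = Css × CL = 1.04 × 10.20 = 10.61 mg/h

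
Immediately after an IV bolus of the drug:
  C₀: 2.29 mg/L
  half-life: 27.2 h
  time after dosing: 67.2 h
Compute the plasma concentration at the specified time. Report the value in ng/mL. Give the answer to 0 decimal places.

413 ng/mL

k = ln2 / t½ = 0.693147 / 27.2 = 0.02548 h⁻¹
C = C₀ · e^(−k·t) = 2.290 × e^(−0.02548 × 67.2)
  = 2.290 × 0.1805 = 0.4133 mg/L
Convert: 0.4133 mg/L × 1000 = 413.3 ng/mL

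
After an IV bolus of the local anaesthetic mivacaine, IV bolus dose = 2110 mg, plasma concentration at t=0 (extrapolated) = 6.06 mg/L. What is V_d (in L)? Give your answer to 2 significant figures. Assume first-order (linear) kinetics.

350 L

Vd = Dose / C₀ = 2110 / 6.06 = 348.2 L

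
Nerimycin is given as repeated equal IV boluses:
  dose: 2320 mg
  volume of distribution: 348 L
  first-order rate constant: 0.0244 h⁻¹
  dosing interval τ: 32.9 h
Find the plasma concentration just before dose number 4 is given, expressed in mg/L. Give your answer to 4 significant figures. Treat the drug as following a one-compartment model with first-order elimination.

4.926 mg/L

C₀ per dose = Dose / Vd = 2320 / 348 = 6.667 mg/L
Fraction remaining after one interval: r = e^(−kτ) = e^(−0.02440 × 32.9) = 0.4481
Before dose 4, 3 doses have been given (aged 1τ, 2τ, 3τ).
C_trough = C₀ × (r + r² + … + r^3) = C₀ × r(1−r^3)/(1−r)
        = 6.667 × 0.4481 × (1 − 0.08998) / (1 − 0.4481) = 4.926 mg/L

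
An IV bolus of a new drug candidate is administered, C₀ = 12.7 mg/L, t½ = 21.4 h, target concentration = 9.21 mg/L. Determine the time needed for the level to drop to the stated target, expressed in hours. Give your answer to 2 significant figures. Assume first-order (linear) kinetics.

9.9 h

k = ln2 / t½ = 0.693147 / 21.4 = 0.03239 h⁻¹
t = ln(C₀ / C) / k = ln(12.70 / 9.21) / 0.03239
  = ln(1.379) / 0.03239 = 0.3214 / 0.03239 = 9.923 h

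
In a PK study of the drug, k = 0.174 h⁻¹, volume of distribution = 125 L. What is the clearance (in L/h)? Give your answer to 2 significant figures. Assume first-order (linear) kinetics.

22 L/h

CL = k × Vd = 0.174 × 125 = 21.75 L/h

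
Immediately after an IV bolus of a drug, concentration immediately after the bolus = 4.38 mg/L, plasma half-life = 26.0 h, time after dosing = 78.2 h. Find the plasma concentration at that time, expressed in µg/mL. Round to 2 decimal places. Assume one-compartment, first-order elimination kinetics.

k = ln2 / t½ = 0.693147 / 26.0 = 0.02666 h⁻¹
C = C₀ · e^(−k·t) = 4.380 × e^(−0.02666 × 78.2)
  = 4.380 × 0.1243 = 0.5444 mg/L
(0.5444 mg/L = 0.5444 µg/mL)

0.54 µg/mL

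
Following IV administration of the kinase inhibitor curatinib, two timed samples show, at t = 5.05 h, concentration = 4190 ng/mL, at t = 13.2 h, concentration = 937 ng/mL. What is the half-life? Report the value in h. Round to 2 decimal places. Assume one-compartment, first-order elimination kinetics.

k = ln(C₁/C₂) / (t₂ − t₁) = ln(4190/937) / (13.2 − 5.05)
  = 1.498 / 8.150 = 0.1838 h⁻¹
t½ = ln2 / k = 0.693147 / 0.1838 = 3.771 h

3.77 h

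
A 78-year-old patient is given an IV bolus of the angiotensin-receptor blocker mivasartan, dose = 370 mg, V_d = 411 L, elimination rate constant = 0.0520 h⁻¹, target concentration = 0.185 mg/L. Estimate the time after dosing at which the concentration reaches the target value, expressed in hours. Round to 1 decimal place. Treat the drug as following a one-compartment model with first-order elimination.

30.4 h

C₀ = Dose / Vd = 370.0 / 411 = 0.9002 mg/L
t = ln(C₀ / C) / k = ln(0.9002 / 0.185) / 0.05200
  = ln(4.866) / 0.05200 = 1.582 / 0.05200 = 30.42 h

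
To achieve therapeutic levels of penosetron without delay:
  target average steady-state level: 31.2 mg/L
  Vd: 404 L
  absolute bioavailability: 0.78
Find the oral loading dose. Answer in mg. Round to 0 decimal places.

LD = Css × Vd / F = 31.2 × 404 / 0.78 = 16160 mg

16160 mg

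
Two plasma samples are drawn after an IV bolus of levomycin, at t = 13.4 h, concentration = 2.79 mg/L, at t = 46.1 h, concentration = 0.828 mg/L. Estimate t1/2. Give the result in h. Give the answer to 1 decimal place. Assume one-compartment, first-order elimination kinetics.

k = ln(C₁/C₂) / (t₂ − t₁) = ln(2.79/0.828) / (46.1 − 13.4)
  = 1.215 / 32.70 = 0.03716 h⁻¹
t½ = ln2 / k = 0.693147 / 0.03716 = 18.65 h

18.7 h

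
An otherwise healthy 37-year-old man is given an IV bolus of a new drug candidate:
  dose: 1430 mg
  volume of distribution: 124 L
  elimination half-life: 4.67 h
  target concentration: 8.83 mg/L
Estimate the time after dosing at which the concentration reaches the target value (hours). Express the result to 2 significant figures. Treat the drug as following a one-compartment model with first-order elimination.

1.8 h

C₀ = Dose / Vd = 1430 / 124 = 11.53 mg/L
k = ln2 / t½ = 0.693147 / 4.67 = 0.1484 h⁻¹
t = ln(C₀ / C) / k = ln(11.53 / 8.83) / 0.1484
  = ln(1.306) / 0.1484 = 0.2670 / 0.1484 = 1.799 h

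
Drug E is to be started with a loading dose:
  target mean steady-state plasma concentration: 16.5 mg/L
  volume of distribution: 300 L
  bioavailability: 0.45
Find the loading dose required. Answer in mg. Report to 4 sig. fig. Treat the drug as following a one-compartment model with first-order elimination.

11000 mg

LD = Css × Vd / F = 16.5 × 300 / 0.45 = 11000 mg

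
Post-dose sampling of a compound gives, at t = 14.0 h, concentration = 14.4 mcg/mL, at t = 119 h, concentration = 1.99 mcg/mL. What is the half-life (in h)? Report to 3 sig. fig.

36.8 h

k = ln(C₁/C₂) / (t₂ − t₁) = ln(14.4/1.99) / (119 − 14.0)
  = 1.979 / 105.0 = 0.01885 h⁻¹
t½ = ln2 / k = 0.693147 / 0.01885 = 36.77 h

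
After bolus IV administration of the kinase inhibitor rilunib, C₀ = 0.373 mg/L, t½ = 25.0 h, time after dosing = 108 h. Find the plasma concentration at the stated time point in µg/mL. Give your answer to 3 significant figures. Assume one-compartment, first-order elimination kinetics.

0.0187 µg/mL

k = ln2 / t½ = 0.693147 / 25.0 = 0.02773 h⁻¹
C = C₀ · e^(−k·t) = 0.3730 × e^(−0.02773 × 108)
  = 0.3730 × 0.05004 = 0.01866 mg/L
(0.01866 mg/L = 0.01866 µg/mL)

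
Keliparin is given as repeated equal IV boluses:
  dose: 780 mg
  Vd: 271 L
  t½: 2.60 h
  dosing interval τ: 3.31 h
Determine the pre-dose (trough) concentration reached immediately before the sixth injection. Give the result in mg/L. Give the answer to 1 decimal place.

C₀ per dose = Dose / Vd = 780 / 271 = 2.878 mg/L
k = ln2 / t½ = 0.693147 / 2.60 = 0.2666 h⁻¹
Fraction remaining after one interval: r = e^(−kτ) = e^(−0.2666 × 3.31) = 0.4138
Before dose 6, 5 doses have been given (aged 1τ, 2τ, 3τ, 4τ, 5τ).
C_trough = C₀ × (r + r² + … + r^5) = C₀ × r(1−r^5)/(1−r)
        = 2.878 × 0.4138 × (1 − 0.01213) / (1 − 0.4138) = 2.007 mg/L

2.0 mg/L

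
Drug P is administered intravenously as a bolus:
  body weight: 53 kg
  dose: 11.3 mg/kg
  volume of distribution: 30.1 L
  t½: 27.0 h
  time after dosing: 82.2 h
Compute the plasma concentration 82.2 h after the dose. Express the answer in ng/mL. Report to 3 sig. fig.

2410 ng/mL

Total dose = 11.3 × 53 = 598.9 mg
C₀ = Dose / Vd = 598.9 / 30.1 = 19.90 mg/L
k = ln2 / t½ = 0.693147 / 27.0 = 0.02567 h⁻¹
C = C₀ · e^(−k·t) = 19.90 × e^(−0.02567 × 82.2)
  = 19.90 × 0.1212 = 2.412 mg/L
Convert: 2.412 mg/L × 1000 = 2412 ng/mL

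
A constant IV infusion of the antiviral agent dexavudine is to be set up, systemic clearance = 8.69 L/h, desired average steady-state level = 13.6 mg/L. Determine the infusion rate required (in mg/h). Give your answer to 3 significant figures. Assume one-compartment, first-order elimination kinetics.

At steady state, infusion rate R₀ = Css × CL = 13.6 × 8.690 = 118.2 mg/h

118 mg/h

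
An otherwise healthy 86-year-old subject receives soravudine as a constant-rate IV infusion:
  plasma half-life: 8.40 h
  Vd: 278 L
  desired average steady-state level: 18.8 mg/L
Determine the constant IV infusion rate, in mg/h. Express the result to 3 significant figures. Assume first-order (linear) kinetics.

k = ln2 / t½ = 0.693147 / 8.40 = 0.08252 h⁻¹
CL = k × Vd = 0.08252 × 278 = 22.94 L/h
At steady state, infusion rate R₀ = Css × CL = 18.8 × 22.94 = 431.3 mg/h

431 mg/h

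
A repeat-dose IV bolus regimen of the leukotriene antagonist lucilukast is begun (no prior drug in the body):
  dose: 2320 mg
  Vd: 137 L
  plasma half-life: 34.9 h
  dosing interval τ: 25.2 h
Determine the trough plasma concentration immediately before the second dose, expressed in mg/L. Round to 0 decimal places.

C₀ per dose = Dose / Vd = 2320 / 137 = 16.93 mg/L
k = ln2 / t½ = 0.693147 / 34.9 = 0.01986 h⁻¹
Fraction remaining after one interval: r = e^(−kτ) = e^(−0.01986 × 25.2) = 0.6062
Before dose 2, 1 dose has been given (aged 1τ).
C_trough = C₀ × r = 16.93 × 0.6062 = 10.26 mg/L

10 mg/L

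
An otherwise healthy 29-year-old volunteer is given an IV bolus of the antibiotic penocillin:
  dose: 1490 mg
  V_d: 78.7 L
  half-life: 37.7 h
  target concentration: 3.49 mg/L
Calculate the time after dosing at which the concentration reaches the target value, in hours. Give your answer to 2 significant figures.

C₀ = Dose / Vd = 1490 / 78.7 = 18.93 mg/L
k = ln2 / t½ = 0.693147 / 37.7 = 0.01839 h⁻¹
t = ln(C₀ / C) / k = ln(18.93 / 3.49) / 0.01839
  = ln(5.424) / 0.01839 = 1.691 / 0.01839 = 91.95 h

92 h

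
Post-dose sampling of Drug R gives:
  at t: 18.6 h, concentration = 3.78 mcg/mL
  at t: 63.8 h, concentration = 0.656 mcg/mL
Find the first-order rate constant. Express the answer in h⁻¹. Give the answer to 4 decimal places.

0.0387 h⁻¹

k = ln(C₁/C₂) / (t₂ − t₁) = ln(3.78/0.656) / (63.8 − 18.6)
  = 1.751 / 45.20 = 0.03874 h⁻¹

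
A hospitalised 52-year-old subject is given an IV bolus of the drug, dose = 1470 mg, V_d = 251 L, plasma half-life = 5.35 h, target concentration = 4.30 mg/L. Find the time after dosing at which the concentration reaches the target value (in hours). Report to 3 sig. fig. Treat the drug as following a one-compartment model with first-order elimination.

2.38 h

C₀ = Dose / Vd = 1470 / 251 = 5.857 mg/L
k = ln2 / t½ = 0.693147 / 5.35 = 0.1296 h⁻¹
t = ln(C₀ / C) / k = ln(5.857 / 4.30) / 0.1296
  = ln(1.362) / 0.1296 = 0.3090 / 0.1296 = 2.384 h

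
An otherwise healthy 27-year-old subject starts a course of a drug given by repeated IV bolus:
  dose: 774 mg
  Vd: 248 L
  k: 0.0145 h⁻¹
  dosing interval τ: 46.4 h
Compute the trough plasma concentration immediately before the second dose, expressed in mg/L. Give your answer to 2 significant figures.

C₀ per dose = Dose / Vd = 774 / 248 = 3.121 mg/L
Fraction remaining after one interval: r = e^(−kτ) = e^(−0.01450 × 46.4) = 0.5103
Before dose 2, 1 dose has been given (aged 1τ).
C_trough = C₀ × r = 3.121 × 0.5103 = 1.593 mg/L

1.6 mg/L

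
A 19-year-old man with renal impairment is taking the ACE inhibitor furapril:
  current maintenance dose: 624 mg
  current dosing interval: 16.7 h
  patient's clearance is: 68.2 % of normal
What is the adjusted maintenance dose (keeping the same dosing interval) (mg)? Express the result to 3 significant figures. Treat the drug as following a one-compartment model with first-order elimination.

426 mg

To keep the same average steady-state level, dosing rate must scale with clearance.
CL ratio = 68.2 / 100 = 0.6820
New dose (same interval) = 624 × 0.6820 = 425.6 mg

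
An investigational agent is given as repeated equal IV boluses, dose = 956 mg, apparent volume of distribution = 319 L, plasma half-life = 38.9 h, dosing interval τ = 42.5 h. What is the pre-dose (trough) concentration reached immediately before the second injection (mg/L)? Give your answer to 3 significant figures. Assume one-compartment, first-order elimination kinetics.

1.41 mg/L

C₀ per dose = Dose / Vd = 956 / 319 = 2.997 mg/L
k = ln2 / t½ = 0.693147 / 38.9 = 0.01782 h⁻¹
Fraction remaining after one interval: r = e^(−kτ) = e^(−0.01782 × 42.5) = 0.4689
Before dose 2, 1 dose has been given (aged 1τ).
C_trough = C₀ × r = 2.997 × 0.4689 = 1.405 mg/L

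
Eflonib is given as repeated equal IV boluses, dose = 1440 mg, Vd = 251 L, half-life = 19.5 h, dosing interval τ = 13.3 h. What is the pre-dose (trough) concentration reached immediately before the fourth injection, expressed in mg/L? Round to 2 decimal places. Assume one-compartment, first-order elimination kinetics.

C₀ per dose = Dose / Vd = 1440 / 251 = 5.737 mg/L
k = ln2 / t½ = 0.693147 / 19.5 = 0.03555 h⁻¹
Fraction remaining after one interval: r = e^(−kτ) = e^(−0.03555 × 13.3) = 0.6232
Before dose 4, 3 doses have been given (aged 1τ, 2τ, 3τ).
C_trough = C₀ × (r + r² + … + r^3) = C₀ × r(1−r^3)/(1−r)
        = 5.737 × 0.6232 × (1 − 0.2420) / (1 − 0.6232) = 7.192 mg/L

7.19 mg/L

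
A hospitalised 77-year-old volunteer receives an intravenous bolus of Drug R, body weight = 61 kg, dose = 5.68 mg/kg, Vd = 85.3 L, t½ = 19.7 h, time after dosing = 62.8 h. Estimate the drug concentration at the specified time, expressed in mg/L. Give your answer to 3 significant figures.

0.446 mg/L

Total dose = 5.68 × 61 = 346.5 mg
C₀ = Dose / Vd = 346.5 / 85.3 = 4.062 mg/L
k = ln2 / t½ = 0.693147 / 19.7 = 0.03519 h⁻¹
C = C₀ · e^(−k·t) = 4.062 × e^(−0.03519 × 62.8)
  = 4.062 × 0.1097 = 0.4456 mg/L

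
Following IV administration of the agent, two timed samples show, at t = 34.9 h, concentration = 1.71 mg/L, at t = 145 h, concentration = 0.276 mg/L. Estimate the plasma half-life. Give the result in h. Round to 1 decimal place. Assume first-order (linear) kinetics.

41.8 h

k = ln(C₁/C₂) / (t₂ − t₁) = ln(1.71/0.276) / (145 − 34.9)
  = 1.824 / 110.1 = 0.01657 h⁻¹
t½ = ln2 / k = 0.693147 / 0.01657 = 41.83 h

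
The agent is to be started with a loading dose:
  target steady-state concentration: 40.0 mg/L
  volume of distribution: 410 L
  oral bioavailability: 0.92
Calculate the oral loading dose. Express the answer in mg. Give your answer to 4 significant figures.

17830 mg

LD = Css × Vd / F = 40.0 × 410 / 0.92 = 17830 mg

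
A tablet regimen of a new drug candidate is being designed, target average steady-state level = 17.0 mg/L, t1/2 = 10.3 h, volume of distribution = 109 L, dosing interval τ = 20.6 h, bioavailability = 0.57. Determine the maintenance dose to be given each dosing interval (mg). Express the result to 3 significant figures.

k = ln2 / t½ = 0.693147 / 10.3 = 0.06730 h⁻¹
CL = k × Vd = 0.06730 × 109 = 7.336 L/h
At steady state, F × (Dose/τ) = Css × CL.
Dose = Css × CL × τ / F = 17.0 × 7.336 × 20.6 / 0.57 = 4507 mg

4510 mg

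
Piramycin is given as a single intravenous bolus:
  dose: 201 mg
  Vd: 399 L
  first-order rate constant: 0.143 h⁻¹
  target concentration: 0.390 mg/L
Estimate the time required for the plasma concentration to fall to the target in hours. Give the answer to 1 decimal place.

1.8 h

C₀ = Dose / Vd = 201.0 / 399 = 0.5038 mg/L
t = ln(C₀ / C) / k = ln(0.5038 / 0.390) / 0.1430
  = ln(1.292) / 0.1430 = 0.2562 / 0.1430 = 1.792 h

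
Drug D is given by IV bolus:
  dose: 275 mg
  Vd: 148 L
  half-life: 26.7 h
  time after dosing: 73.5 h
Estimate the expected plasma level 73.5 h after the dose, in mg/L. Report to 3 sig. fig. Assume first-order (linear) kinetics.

0.276 mg/L

C₀ = Dose / Vd = 275.0 / 148 = 1.858 mg/L
k = ln2 / t½ = 0.693147 / 26.7 = 0.02596 h⁻¹
C = C₀ · e^(−k·t) = 1.858 × e^(−0.02596 × 73.5)
  = 1.858 × 0.1484 = 0.2757 mg/L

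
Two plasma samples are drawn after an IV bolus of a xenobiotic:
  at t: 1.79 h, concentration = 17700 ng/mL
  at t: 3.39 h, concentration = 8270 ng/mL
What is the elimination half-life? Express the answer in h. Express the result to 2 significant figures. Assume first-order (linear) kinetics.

k = ln(C₁/C₂) / (t₂ − t₁) = ln(17700/8270) / (3.39 − 1.79)
  = 0.7609 / 1.600 = 0.4756 h⁻¹
t½ = ln2 / k = 0.693147 / 0.4756 = 1.457 h

1.5 h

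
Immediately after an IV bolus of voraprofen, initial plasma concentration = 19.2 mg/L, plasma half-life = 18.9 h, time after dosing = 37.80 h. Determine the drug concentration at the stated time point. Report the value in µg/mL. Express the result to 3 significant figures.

k = ln2 / t½ = 0.693147 / 18.9 = 0.03667 h⁻¹
t / t½ = 37.80 / 18.9 = 2 half-lives
C = C₀ × (1/2)^2 = 19.20 × 0.2500 = 4.800 mg/L
(4.800 mg/L = 4.800 µg/mL)

4.80 µg/mL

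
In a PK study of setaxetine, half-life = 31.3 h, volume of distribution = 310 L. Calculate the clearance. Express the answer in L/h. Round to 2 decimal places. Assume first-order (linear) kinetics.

6.87 L/h

k = ln2 / t½ = 0.693147 / 31.3 = 0.02215 h⁻¹
CL = k × Vd = 0.02215 × 310 = 6.867 L/h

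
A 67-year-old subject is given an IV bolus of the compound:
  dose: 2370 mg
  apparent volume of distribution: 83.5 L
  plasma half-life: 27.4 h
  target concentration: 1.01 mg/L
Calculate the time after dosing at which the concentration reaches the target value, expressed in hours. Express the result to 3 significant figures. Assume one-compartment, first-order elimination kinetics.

132 h

C₀ = Dose / Vd = 2370 / 83.5 = 28.38 mg/L
k = ln2 / t½ = 0.693147 / 27.4 = 0.02530 h⁻¹
t = ln(C₀ / C) / k = ln(28.38 / 1.01) / 0.02530
  = ln(28.10) / 0.02530 = 3.336 / 0.02530 = 131.9 h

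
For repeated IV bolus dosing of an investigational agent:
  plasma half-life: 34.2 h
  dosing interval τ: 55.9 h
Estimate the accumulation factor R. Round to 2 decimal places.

k = ln2 / t½ = 0.693147 / 34.2 = 0.02027 h⁻¹
e^(−kτ) = e^(−0.02027 × 55.9) = 0.3220
Accumulation ratio R = 1 / (1 − e^(−kτ)) = 1 / (1 − 0.3220) = 1.475

1.48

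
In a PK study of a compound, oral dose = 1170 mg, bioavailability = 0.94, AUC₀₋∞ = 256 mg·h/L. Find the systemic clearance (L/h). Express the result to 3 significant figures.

CL = F·Dose / AUC = 0.94 × 1170 / 256 = 4.296 L/h

4.30 L/h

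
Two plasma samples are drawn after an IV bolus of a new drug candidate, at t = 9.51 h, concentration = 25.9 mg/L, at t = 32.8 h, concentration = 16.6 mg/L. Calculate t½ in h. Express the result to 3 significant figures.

36.3 h

k = ln(C₁/C₂) / (t₂ − t₁) = ln(25.9/16.6) / (32.8 − 9.51)
  = 0.4448 / 23.29 = 0.01910 h⁻¹
t½ = ln2 / k = 0.693147 / 0.01910 = 36.29 h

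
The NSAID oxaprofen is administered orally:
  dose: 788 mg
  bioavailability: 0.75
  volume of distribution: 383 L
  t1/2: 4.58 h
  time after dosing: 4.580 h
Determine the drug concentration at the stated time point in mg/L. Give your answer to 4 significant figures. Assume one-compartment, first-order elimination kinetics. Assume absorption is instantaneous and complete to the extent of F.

0.7715 mg/L

Amount reaching circulation = F × Dose = 0.75 × 788.0 = 591.0 mg
C₀ = F·Dose / Vd = 591.0 / 383 = 1.543 mg/L
k = ln2 / t½ = 0.693147 / 4.58 = 0.1513 h⁻¹
t / t½ = 4.580 / 4.58 = 1 half-lives
C = C₀ × (1/2)^1 = 1.543 × 0.5000 = 0.7715 mg/L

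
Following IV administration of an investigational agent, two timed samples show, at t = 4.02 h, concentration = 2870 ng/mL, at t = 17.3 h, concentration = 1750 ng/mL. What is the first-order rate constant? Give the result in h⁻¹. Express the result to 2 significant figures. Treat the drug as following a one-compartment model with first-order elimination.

k = ln(C₁/C₂) / (t₂ − t₁) = ln(2870/1750) / (17.3 − 4.02)
  = 0.4947 / 13.28 = 0.03725 h⁻¹

0.037 h⁻¹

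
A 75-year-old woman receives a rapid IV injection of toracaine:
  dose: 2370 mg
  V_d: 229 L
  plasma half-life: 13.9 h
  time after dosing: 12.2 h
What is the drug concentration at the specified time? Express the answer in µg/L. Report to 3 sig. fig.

5630 µg/L

C₀ = Dose / Vd = 2370 / 229 = 10.35 mg/L
k = ln2 / t½ = 0.693147 / 13.9 = 0.04987 h⁻¹
C = C₀ · e^(−k·t) = 10.35 × e^(−0.04987 × 12.2)
  = 10.35 × 0.5442 = 5.632 mg/L
Convert: 5.632 mg/L × 1000 = 5632 µg/L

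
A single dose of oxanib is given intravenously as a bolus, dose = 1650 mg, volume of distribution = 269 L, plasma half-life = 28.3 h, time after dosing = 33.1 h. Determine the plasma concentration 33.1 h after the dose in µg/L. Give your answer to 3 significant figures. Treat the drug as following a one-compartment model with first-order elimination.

2730 µg/L

C₀ = Dose / Vd = 1650 / 269 = 6.134 mg/L
k = ln2 / t½ = 0.693147 / 28.3 = 0.02449 h⁻¹
C = C₀ · e^(−k·t) = 6.134 × e^(−0.02449 × 33.1)
  = 6.134 × 0.4446 = 2.727 mg/L
Convert: 2.727 mg/L × 1000 = 2727 µg/L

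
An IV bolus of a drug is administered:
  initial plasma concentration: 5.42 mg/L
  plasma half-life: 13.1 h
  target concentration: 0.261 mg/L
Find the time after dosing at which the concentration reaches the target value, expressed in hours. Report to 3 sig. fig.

k = ln2 / t½ = 0.693147 / 13.1 = 0.05291 h⁻¹
t = ln(C₀ / C) / k = ln(5.420 / 0.261) / 0.05291
  = ln(20.77) / 0.05291 = 3.034 / 0.05291 = 57.34 h

57.3 h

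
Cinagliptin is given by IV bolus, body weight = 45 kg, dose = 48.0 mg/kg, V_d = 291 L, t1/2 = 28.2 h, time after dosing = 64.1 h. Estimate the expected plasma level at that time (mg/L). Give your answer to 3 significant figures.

1.54 mg/L

Total dose = 48.0 × 45 = 2160 mg
C₀ = Dose / Vd = 2160 / 291 = 7.423 mg/L
k = ln2 / t½ = 0.693147 / 28.2 = 0.02458 h⁻¹
C = C₀ · e^(−k·t) = 7.423 × e^(−0.02458 × 64.1)
  = 7.423 × 0.2069 = 1.536 mg/L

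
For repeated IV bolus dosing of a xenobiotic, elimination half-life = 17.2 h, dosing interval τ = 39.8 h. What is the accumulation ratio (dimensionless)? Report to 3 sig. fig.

k = ln2 / t½ = 0.693147 / 17.2 = 0.04030 h⁻¹
e^(−kτ) = e^(−0.04030 × 39.8) = 0.2011
Accumulation ratio R = 1 / (1 − e^(−kτ)) = 1 / (1 − 0.2011) = 1.252

1.25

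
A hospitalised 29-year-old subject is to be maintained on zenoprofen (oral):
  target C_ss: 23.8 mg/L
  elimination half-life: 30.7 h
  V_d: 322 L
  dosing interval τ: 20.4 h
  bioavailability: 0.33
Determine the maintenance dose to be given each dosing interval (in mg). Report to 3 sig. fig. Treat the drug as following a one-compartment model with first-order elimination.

10700 mg

k = ln2 / t½ = 0.693147 / 30.7 = 0.02258 h⁻¹
CL = k × Vd = 0.02258 × 322 = 7.271 L/h
At steady state, F × (Dose/τ) = Css × CL.
Dose = Css × CL × τ / F = 23.8 × 7.271 × 20.4 / 0.33 = 10700 mg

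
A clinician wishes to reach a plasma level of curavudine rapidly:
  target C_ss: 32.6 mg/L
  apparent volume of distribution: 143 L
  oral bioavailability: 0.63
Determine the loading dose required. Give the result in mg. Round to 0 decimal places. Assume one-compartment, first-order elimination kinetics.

LD = Css × Vd / F = 32.6 × 143 / 0.63 = 7400 mg

7400 mg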